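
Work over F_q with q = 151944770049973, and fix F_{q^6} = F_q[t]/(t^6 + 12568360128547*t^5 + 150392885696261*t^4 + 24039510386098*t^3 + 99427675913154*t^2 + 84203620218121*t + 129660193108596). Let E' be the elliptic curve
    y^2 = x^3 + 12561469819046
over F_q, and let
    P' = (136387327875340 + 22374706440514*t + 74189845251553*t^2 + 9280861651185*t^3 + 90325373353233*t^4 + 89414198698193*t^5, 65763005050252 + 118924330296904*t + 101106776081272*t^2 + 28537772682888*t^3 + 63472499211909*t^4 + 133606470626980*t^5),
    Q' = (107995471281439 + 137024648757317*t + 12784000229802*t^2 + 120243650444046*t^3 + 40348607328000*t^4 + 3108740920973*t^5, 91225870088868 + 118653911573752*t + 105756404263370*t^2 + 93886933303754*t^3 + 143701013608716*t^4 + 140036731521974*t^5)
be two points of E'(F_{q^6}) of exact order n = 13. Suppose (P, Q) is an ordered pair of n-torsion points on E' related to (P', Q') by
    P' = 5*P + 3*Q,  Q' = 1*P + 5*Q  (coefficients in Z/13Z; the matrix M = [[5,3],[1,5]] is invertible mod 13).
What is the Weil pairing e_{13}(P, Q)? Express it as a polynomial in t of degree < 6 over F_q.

62142646035342 + 64002967076515*t + 2748346483284*t^2 + 122639268850545*t^3 + 13683625144825*t^4 + 34283881160171*t^5

e_{13} is bilinear + alternating on E[13], so e_{13}(5*P + 3*Q, 1*P + 5*Q) = e_{13}(P,Q)^(5*5-3*1).
So e_{13}(P,Q) = e_{13}(P',Q')^{3}, since 9*3 = 1 mod 13.
Double-and-add over 1101: 4-1 doublings, 3-1 additions; each step l_{T,T}/v_{2T} or l_{T,P'}/v at Q'+S for random S.
Miller gives e_{13}(P',Q') = 73971249875076 + 105817987417397*t + 16928219033279*t^2 + 90699103854371*t^3 + 25367743007615*t^4 + 128956818742490*t^5 in F_{151944770049973^6}.
Hence e(P,Q) = 62142646035342 + 64002967076515*t + 2748346483284*t^2 + 122639268850545*t^3 + 13683625144825*t^4 + 34283881160171*t^5 in F_{151944770049973^6}^*.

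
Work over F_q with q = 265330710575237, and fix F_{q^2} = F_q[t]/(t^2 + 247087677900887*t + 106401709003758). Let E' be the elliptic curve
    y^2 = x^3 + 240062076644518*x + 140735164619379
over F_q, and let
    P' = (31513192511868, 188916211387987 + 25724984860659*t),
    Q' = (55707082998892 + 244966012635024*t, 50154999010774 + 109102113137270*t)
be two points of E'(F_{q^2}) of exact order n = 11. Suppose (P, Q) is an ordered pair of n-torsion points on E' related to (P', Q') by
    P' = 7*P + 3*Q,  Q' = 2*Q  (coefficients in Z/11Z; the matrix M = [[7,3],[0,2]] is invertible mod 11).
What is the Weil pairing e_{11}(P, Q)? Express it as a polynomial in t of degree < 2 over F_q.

e_{11}(aP+bQ,cP+dQ) = e_{11}(P,Q)^(ad-bc); with (a,b,c,d)=(7,3,0,2) this gives the det-11 law.
7*2 - 3*0 = 14; reduced mod 11: det = 3, inverse 4.
Run Miller on y^2=x^3+240062076644518*x+140735164619379 over F_{265330710575237}: ladder 1011 (4 bits); e = f_P(D_Q)/f_Q(D_P).
Result: e(P',Q') = 22874642532982 + 96226246989354*t.
Raise to 4: e(P,Q) = 253085832357403 + 139769872856486*t in mu_{11}.

253085832357403 + 139769872856486*t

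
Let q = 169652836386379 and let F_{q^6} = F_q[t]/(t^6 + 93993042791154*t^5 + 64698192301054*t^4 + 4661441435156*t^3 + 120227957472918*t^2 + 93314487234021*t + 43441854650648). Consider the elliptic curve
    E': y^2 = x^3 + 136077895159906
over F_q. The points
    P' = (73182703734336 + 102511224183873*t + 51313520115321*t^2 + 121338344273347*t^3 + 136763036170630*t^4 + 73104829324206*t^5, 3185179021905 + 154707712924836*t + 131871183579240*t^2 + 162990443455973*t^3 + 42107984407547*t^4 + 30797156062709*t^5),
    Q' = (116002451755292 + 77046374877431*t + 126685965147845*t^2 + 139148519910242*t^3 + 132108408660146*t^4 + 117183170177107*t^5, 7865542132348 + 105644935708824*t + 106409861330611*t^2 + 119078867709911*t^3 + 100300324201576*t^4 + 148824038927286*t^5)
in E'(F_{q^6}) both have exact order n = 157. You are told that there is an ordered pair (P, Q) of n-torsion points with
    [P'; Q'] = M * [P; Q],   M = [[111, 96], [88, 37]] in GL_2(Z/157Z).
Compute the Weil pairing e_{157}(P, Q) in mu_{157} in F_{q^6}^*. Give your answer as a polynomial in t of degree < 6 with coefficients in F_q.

e_{157}(aP+bQ,cP+dQ) = e_{157}(P,Q)^(ad-bc); with (a,b,c,d)=(111,96,88,37) this gives the det-157 law.
Hence e(P,Q) = e(P',Q')^{20} where 20 = 55^{-1} mod 157.
8-bit Miller (10011101) on E'/F_{169652836386379} with a'=0, b'=136077895159906: accumulate tangent/chord ratios at Q'+S and P'+S'.
f_P(D_Q)/f_Q(D_P) = 157937126869623 + 143072201913971*t + 30145424365417*t^2 + 79918401508488*t^3 + 145108051331423*t^4 + 7626418691928*t^5.
Thus e_{157}(P,Q) = 138737792185573 + 56101176634595*t + 13702509725059*t^2 + 122704440357256*t^3 + 152554118155415*t^4 + 53989387978842*t^5.

138737792185573 + 56101176634595*t + 13702509725059*t^2 + 122704440357256*t^3 + 152554118155415*t^4 + 53989387978842*t^5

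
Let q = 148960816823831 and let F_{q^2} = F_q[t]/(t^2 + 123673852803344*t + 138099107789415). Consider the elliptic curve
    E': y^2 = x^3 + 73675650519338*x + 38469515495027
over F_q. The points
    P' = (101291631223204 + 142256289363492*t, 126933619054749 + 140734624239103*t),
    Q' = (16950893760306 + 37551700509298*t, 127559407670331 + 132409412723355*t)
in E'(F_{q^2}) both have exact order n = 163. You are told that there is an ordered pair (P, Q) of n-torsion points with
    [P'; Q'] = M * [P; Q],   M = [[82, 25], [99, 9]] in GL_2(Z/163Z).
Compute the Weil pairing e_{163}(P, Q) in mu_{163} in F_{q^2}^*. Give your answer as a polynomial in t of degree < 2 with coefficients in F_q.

Under M = [[82,25],[99,9]] in GL_2(Z/163), e_{163}(P',Q') = e_{163}(P,Q)^(82*9-25*99 mod 163).
So e_{163}(P,Q) = e_{163}(P',Q')^{131}, since 56*131 = 1 mod 163.
8-bit Miller (10100011) on E'/F_{148960816823831} with a'=73675650519338, b'=38469515495027: accumulate tangent/chord ratios at Q'+S and P'+S'.
The quotient is 129995494659004 + 106405986112563*t.
Thus e_{163}(P,Q) = 5115811795842 + 77100081236386*t.

5115811795842 + 77100081236386*t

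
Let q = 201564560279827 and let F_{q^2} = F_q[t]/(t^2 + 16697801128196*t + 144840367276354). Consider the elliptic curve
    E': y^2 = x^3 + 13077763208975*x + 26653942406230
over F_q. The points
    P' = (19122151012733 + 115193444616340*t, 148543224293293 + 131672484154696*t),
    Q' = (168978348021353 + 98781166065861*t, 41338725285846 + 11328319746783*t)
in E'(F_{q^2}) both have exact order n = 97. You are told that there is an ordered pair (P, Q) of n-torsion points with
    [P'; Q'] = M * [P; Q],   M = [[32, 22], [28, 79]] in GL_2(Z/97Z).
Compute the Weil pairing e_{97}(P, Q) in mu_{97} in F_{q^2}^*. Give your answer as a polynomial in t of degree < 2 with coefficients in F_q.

e_{97} is bilinear + alternating on E[97], so e_{97}(32*P + 22*Q, 28*P + 79*Q) = e_{97}(P,Q)^(32*79-22*28).
det M = 32*79 - 22*28 = 1912 = 69 (mod 97); 69^{-1} = 45 (mod 97).
Miller loop for e_{97} over F_{201564560279827^2}: bits of 97 = 1100001; 6 double steps + 2 add steps, l/v at each.
e_{97}(P',Q') = 186209013780096 + 200392591263403*t.
(186209013780096 + 200392591263403*t)^{45} mod (201564560279827,f) = 125081386668462 + 111676614380927*t.

125081386668462 + 111676614380927*t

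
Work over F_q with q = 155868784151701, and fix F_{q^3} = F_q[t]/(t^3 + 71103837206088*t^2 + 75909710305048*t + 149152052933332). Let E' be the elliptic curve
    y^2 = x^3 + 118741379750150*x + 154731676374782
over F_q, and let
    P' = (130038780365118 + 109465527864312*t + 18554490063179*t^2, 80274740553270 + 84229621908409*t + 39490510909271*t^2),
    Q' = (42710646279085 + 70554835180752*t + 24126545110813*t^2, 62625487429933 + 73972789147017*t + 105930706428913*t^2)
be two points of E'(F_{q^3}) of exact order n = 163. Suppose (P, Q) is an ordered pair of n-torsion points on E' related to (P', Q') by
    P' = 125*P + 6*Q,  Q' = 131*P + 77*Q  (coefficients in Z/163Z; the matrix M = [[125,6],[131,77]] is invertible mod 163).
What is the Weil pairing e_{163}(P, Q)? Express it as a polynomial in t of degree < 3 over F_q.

140441958371728 + 46268168679728*t + 140262066399791*t^2

The 163-Weil pairing on E[163] over F_{155868784151701} is alternating-bilinear: e_{163}(P',Q') = e_{163}(P,Q)^det(M).
Hence e(P,Q) = e(P',Q')^{141} where 141 = 37^{-1} mod 163.
Miller loop for e_{163} over F_{155868784151701^3}: bits of 163 = 10100011; 7 double steps + 3 add steps, l/v at each.
e_{163}(P',Q') = 113885981755733 + 20996202957022*t + 12415245211978*t^2.
Hence e(P,Q) = 140441958371728 + 46268168679728*t + 140262066399791*t^2 in F_{155868784151701^3}^*.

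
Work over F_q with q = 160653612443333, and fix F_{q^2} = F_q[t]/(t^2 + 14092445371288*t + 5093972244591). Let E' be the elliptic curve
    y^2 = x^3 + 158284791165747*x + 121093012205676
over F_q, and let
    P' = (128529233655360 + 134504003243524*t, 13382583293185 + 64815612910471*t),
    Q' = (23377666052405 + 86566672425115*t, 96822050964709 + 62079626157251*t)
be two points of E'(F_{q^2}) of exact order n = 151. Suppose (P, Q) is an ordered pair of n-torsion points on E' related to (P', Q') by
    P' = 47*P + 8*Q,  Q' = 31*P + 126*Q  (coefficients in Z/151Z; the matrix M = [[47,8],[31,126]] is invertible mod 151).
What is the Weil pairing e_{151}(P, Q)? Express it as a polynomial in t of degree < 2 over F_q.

113121952295096 + 157041923431532*t

e_{151}(aP+bQ,cP+dQ) = e_{151}(P,Q)^(ad-bc); with (a,b,c,d)=(47,8,31,126) this gives the det-151 law.
Inverting 87 mod 151: 92. Thus e_{151}(P,Q) = e(P',Q')^{92}.
Double-and-add over 10010111: 8-1 doublings, 5-1 additions; each step l_{T,T}/v_{2T} or l_{T,P'}/v at Q'+S for random S.
Result: e(P',Q') = 107094011749700 + 83724630872934*t.
e_{151}(P,Q) = (107094011749700 + 83724630872934*t)^{92} = 113121952295096 + 157041923431532*t.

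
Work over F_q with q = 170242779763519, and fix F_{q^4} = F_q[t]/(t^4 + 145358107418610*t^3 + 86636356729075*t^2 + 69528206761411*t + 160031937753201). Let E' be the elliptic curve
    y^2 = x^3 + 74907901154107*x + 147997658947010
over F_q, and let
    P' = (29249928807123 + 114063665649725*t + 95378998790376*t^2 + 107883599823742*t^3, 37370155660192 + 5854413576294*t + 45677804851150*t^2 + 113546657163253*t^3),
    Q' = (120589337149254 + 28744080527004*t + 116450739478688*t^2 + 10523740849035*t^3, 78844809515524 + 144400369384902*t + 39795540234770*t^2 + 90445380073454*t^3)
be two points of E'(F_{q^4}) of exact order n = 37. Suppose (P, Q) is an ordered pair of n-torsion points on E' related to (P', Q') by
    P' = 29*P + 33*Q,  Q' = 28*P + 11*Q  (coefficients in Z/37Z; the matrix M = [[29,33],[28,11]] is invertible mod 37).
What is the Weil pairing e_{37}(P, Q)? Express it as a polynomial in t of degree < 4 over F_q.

Alternating bilinearity on E[37] (values in mu_{37} in F_{170242779763519^4}) gives e(P',Q') = e(P,Q)^det(M).
Hence e(P,Q) = e(P',Q')^{17} where 17 = 24^{-1} mod 37.
Double-and-add over 100101: 6-1 doublings, 3-1 additions; each step l_{T,T}/v_{2T} or l_{T,P'}/v at Q'+S for random S.
Result: e(P',Q') = 40505310039864 + 84080707747458*t + 114465112942446*t^2 + 99563132450671*t^3.
e_{37}(P,Q) = (40505310039864 + 84080707747458*t + 114465112942446*t^2 + 99563132450671*t^3)^{17} = 111320708518551 + 142282433650780*t + 132294457124757*t^2 + 158900810638850*t^3.

111320708518551 + 142282433650780*t + 132294457124757*t^2 + 158900810638850*t^3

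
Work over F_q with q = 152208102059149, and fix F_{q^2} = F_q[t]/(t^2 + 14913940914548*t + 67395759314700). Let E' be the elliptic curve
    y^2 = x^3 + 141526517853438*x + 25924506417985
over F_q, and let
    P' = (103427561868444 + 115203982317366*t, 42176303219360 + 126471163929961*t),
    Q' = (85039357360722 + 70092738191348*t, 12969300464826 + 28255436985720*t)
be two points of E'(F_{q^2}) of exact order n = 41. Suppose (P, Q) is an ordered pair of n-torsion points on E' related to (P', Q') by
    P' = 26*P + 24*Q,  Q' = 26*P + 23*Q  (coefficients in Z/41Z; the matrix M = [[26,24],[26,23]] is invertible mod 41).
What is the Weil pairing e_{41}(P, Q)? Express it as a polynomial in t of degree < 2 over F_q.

Alternating bilinearity on E[41] (values in mu_{41} in F_{152208102059149^2}) gives e(P',Q') = e(P,Q)^det(M).
So e_{41}(P,Q) = e_{41}(P',Q')^{11}, since 15*11 = 1 mod 41.
Miller loop for e_{41} over F_{152208102059149^2}: bits of 41 = 101001; 5 double steps + 2 add steps, l/v at each.
So e_{41}(P',Q') = 144970004585248 + 52353774565151*t.
Thus e_{41}(P,Q) = 83869675945228 + 60550445899264*t.

83869675945228 + 60550445899264*t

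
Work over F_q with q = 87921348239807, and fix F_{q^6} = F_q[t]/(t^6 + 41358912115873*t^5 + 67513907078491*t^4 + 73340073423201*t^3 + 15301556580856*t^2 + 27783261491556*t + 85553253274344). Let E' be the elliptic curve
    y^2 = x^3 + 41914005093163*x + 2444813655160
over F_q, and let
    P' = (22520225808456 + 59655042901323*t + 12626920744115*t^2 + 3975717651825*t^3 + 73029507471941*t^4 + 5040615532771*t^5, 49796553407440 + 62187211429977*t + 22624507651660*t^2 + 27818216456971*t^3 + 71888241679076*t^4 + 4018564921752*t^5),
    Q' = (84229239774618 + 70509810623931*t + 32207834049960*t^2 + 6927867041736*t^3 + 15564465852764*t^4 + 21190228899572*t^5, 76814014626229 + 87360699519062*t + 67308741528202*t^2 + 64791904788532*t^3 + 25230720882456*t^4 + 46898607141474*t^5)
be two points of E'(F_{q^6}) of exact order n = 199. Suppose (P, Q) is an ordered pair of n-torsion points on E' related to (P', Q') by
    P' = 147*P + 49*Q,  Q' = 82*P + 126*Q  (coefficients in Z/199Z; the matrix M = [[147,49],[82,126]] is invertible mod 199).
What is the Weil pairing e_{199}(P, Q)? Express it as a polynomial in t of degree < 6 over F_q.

Alternating bilinearity on E[199] (values in mu_{199} in F_{87921348239807^6}) gives e(P',Q') = e(P,Q)^det(M).
Inverting 176 mod 199: 173. Thus e_{199}(P,Q) = e(P',Q')^{173}.
n = 199 = (11000111)_2 (8 bits, wt 5); accumulate f_{199,P'}(Q'+S)/f_{199,P'}(S) along the 7-step ladder.
Miller gives e_{199}(P',Q') = 81621860570179 + 47666190971718*t + 43906080792356*t^2 + 78914726696562*t^3 + 14734909297935*t^4 + 83052509693685*t^5 in F_{87921348239807^6}.
e_{199}(P,Q) = (81621860570179 + 47666190971718*t + 43906080792356*t^2 + 78914726696562*t^3 + 14734909297935*t^4 + 83052509693685*t^5)^{173} = 28378573060879 + 22929651489752*t + 54115371477640*t^2 + 33998567296651*t^3 + 67870033524462*t^4 + 77769557892100*t^5.

28378573060879 + 22929651489752*t + 54115371477640*t^2 + 33998567296651*t^3 + 67870033524462*t^4 + 77769557892100*t^5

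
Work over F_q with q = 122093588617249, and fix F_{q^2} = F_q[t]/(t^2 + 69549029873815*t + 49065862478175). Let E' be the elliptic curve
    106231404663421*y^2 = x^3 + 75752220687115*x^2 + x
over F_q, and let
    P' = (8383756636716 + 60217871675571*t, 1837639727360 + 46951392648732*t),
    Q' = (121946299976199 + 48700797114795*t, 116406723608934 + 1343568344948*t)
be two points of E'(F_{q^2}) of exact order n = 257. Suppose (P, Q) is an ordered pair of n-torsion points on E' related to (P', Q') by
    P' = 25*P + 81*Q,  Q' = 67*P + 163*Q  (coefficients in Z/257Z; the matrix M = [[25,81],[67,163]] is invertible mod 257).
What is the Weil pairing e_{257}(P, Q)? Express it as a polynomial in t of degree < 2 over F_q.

e_{257} is bilinear + alternating on E[257], so e_{257}(25*P + 81*Q, 67*P + 163*Q) = e_{257}(P,Q)^(25*163-81*67).
Hence e(P,Q) = e(P',Q')^{23} where 23 = 190^{-1} mod 257.
Montgomery->Weierstrass: x_W = 3747672507221*x+46838125700956, y_W=3747672507221*y on F_{122093588617249}; lands on y^2=x^3+59168784759754*x+39193699149851.
n = 257 = (100000001)_2 (9 bits, wt 2); accumulate f_{257,P'}(Q'+S)/f_{257,P'}(S) along the 8-step ladder.
f_P(D_Q)/f_Q(D_P) = 71240468260701 + 47030108653359*t.
Hence e(P,Q) = 86300143212854 + 98285008339650*t in F_{122093588617249^2}^*.

86300143212854 + 98285008339650*t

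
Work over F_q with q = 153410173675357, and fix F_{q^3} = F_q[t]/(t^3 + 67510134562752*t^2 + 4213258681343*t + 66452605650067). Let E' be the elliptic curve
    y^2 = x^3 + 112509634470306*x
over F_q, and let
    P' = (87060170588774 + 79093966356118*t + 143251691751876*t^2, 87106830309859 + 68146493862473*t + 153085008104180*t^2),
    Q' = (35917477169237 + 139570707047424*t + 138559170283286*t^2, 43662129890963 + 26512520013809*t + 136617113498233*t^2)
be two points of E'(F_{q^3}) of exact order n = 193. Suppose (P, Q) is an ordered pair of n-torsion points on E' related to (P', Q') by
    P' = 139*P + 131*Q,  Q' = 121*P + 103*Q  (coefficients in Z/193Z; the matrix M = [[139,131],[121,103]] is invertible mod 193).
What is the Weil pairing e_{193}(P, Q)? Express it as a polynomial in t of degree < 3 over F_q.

e_{193} is bilinear + alternating on E[193], so e_{193}(139*P + 131*Q, 121*P + 103*Q) = e_{193}(P,Q)^(139*103-131*121).
139*103 - 131*121 = -1534; reduced mod 193: det = 10, inverse 58.
Double-and-add over 11000001: 8-1 doublings, 3-1 additions; each step l_{T,T}/v_{2T} or l_{T,P'}/v at Q'+S for random S.
The quotient is 99133971090842 + 147311737849850*t + 22803657981263*t^2.
(99133971090842 + 147311737849850*t + 22803657981263*t^2)^{58} mod (153410173675357,f) = 32208387717902 + 87174594520956*t + 14204438822562*t^2.

32208387717902 + 87174594520956*t + 14204438822562*t^2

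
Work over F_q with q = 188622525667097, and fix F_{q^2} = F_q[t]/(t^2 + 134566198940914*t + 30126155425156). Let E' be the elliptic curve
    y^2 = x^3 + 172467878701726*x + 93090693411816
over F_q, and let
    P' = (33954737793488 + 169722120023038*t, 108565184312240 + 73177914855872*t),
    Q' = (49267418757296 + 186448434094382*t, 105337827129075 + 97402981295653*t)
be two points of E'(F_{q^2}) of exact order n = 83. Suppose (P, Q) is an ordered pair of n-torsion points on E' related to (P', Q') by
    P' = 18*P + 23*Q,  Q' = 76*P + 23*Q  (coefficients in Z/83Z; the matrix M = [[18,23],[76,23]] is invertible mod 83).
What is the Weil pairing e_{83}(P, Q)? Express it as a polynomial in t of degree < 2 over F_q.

170549416264517 + 143878147718059*t

Since e_{83}(P,P)=e_{83}(Q,Q)=1 and e_{83}(Q,P)=e_{83}(P,Q)^{-1}, expanding e_{83}(18*P + 23*Q,76*P + 23*Q) leaves e(P,Q)^det(M).
det M = 18*23 - 23*76 = -1334 = 77 (mod 83); 77^{-1} = 69 (mod 83).
n = 83 = (1010011)_2 (7 bits, wt 4); accumulate f_{83,P'}(Q'+S)/f_{83,P'}(S) along the 6-step ladder.
Miller gives e_{83}(P',Q') = 32301401740703 + 29710954582226*t in F_{188622525667097^2}.
Raise to 69: e(P,Q) = 170549416264517 + 143878147718059*t in mu_{83}.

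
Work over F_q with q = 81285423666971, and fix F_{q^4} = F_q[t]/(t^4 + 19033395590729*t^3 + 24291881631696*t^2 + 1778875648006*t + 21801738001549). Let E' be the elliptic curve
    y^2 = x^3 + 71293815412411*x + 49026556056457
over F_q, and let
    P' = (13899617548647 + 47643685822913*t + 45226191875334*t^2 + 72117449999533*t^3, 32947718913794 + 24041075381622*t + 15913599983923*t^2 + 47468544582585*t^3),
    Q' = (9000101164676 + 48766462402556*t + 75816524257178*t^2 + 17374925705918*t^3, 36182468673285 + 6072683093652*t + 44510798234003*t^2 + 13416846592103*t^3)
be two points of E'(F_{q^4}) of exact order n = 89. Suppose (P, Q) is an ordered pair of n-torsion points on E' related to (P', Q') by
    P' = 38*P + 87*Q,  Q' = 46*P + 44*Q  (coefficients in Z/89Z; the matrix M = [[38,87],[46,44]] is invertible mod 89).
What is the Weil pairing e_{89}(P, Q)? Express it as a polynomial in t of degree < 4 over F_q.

5029221999443 + 4885342660201*t + 58690881813856*t^2 + 34878252054995*t^3

The 89-Weil pairing on E[89] over F_{81285423666971} is alternating-bilinear: e_{89}(P',Q') = e_{89}(P,Q)^det(M).
38*44 - 87*46 = -2330; reduced mod 89: det = 73, inverse 50.
Build f_{89,P'} and f_{89,Q'} via the 7-bit ladder of 89=1011001_2; evaluate at shifted divisors; quotient in F_{81285423666971^4}.
f_P(D_Q)/f_Q(D_P) = 21081565460815 + 24859167884691*t + 75609130386604*t^2 + 16543888582050*t^3.
Raise to 50: e(P,Q) = 5029221999443 + 4885342660201*t + 58690881813856*t^2 + 34878252054995*t^3 in mu_{89}.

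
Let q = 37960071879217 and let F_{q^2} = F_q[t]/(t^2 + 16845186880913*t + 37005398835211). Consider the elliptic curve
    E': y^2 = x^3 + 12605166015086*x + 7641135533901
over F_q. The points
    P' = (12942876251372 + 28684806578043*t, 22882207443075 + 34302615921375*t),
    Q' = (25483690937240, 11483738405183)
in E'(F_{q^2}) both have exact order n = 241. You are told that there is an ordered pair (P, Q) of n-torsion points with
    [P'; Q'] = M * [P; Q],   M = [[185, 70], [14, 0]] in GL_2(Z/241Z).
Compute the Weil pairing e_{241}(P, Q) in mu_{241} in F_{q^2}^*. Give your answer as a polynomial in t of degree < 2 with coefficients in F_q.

e_{241}(aP+bQ,cP+dQ) = e_{241}(P,Q)^(ad-bc); with (a,b,c,d)=(185,70,14,0) this gives the det-241 law.
So e_{241}(P,Q) = e_{241}(P',Q')^{15}, since 225*15 = 1 mod 241.
n = 241 = (11110001)_2 (8 bits, wt 5); accumulate f_{241,P'}(Q'+S)/f_{241,P'}(S) along the 7-step ladder.
Result: e(P',Q') = 20055406477093 + 27324839787902*t.
Thus e_{241}(P,Q) = 4456415944523 + 19175039507729*t.

4456415944523 + 19175039507729*t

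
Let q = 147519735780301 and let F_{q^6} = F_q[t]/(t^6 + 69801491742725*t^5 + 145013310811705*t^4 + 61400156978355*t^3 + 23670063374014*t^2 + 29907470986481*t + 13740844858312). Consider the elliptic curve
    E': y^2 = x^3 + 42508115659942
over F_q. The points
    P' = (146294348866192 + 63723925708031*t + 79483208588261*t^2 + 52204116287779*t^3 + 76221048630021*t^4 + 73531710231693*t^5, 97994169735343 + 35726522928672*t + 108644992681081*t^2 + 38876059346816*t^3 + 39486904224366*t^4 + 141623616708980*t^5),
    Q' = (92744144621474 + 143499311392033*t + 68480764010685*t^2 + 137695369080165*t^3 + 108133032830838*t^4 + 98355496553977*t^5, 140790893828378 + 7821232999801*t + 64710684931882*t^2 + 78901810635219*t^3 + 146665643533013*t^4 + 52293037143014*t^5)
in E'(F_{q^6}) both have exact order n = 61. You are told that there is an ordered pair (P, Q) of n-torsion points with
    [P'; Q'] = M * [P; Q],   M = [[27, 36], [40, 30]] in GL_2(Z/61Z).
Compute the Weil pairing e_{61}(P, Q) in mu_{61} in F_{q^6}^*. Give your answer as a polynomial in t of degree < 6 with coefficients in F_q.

109744642924246 + 7585924415871*t + 98642143099228*t^2 + 108559302046077*t^3 + 142732678777394*t^4 + 95688614549456*t^5

e_{61}(aP+bQ,cP+dQ) = e_{61}(P,Q)^(ad-bc); with (a,b,c,d)=(27,36,40,30) this gives the det-61 law.
det(M) mod 61 = 41; its inverse in (Z/61)^* is 3 (check: 41*3 mod 61 = 1).
Run Miller on y^2=x^3+42508115659942 over F_{147519735780301}: ladder 111101 (6 bits); e = f_P(D_Q)/f_Q(D_P).
Result: e(P',Q') = 71133174094268 + 124413890494689*t + 59201116297057*t^2 + 122565046995902*t^3 + 122134762037254*t^4 + 41260143857165*t^5.
(71133174094268 + 124413890494689*t + 59201116297057*t^2 + 122565046995902*t^3 + 122134762037254*t^4 + 41260143857165*t^5)^{3} mod (147519735780301,f) = 109744642924246 + 7585924415871*t + 98642143099228*t^2 + 108559302046077*t^3 + 142732678777394*t^4 + 95688614549456*t^5.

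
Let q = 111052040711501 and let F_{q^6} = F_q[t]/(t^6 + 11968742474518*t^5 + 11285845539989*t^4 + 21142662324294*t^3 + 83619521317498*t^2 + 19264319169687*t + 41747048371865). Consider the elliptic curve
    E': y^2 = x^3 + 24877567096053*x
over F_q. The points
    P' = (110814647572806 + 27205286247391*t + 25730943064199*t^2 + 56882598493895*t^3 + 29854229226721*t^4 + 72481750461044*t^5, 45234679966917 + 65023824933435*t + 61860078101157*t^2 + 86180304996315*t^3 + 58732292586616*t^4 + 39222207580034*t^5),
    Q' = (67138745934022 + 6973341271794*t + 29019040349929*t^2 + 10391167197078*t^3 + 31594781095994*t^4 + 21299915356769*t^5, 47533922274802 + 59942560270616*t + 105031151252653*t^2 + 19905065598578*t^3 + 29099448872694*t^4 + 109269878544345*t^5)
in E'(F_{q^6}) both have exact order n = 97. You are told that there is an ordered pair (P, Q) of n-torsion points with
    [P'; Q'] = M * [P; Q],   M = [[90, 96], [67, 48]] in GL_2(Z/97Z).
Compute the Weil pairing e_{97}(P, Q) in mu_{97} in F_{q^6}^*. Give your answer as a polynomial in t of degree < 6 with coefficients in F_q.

22877091549327 + 66032476643576*t + 80194420549581*t^2 + 103111933391352*t^3 + 87432397460486*t^4 + 59620782465559*t^5

Alternating bilinearity on E[97] (values in mu_{97} in F_{111052040711501^6}) gives e(P',Q') = e(P,Q)^det(M).
So e_{97}(P,Q) = e_{97}(P',Q')^{75}, since 22*75 = 1 mod 97.
n = 97 = (1100001)_2 (7 bits, wt 3); accumulate f_{97,P'}(Q'+S)/f_{97,P'}(S) along the 6-step ladder.
Result: e(P',Q') = 83570413149832 + 16062059363592*t + 49367750888995*t^2 + 45711601840427*t^3 + 27560648833793*t^4 + 100018020080518*t^5.
(83570413149832 + 16062059363592*t + 49367750888995*t^2 + 45711601840427*t^3 + 27560648833793*t^4 + 100018020080518*t^5)^{75} mod (111052040711501,f) = 22877091549327 + 66032476643576*t + 80194420549581*t^2 + 103111933391352*t^3 + 87432397460486*t^4 + 59620782465559*t^5.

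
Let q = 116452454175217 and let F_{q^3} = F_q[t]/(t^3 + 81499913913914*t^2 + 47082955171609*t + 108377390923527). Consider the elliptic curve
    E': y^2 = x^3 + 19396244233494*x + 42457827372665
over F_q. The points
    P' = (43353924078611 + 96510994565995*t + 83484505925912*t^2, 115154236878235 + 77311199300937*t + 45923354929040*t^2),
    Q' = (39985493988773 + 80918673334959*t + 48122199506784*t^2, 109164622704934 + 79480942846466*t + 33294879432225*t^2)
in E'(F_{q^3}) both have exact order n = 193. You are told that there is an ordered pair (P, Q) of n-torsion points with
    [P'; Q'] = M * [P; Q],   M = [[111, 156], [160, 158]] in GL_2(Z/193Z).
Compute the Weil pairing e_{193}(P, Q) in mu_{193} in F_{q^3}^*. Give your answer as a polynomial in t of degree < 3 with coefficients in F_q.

115406052932184 + 65541499086245*t + 8992598123464*t^2

e_{193} is bilinear + alternating on E[193], so e_{193}(111*P + 156*Q, 160*P + 158*Q) = e_{193}(P,Q)^(111*158-156*160).
So e_{193}(P,Q) = e_{193}(P',Q')^{125}, since 105*125 = 1 mod 193.
Build f_{193,P'} and f_{193,Q'} via the 8-bit ladder of 193=11000001_2; evaluate at shifted divisors; quotient in F_{116452454175217^3}.
Miller gives e_{193}(P',Q') = 72327127711850 + 33415640584167*t + 88942573601309*t^2 in F_{116452454175217^3}.
(72327127711850 + 33415640584167*t + 88942573601309*t^2)^{125} mod (116452454175217,f) = 115406052932184 + 65541499086245*t + 8992598123464*t^2.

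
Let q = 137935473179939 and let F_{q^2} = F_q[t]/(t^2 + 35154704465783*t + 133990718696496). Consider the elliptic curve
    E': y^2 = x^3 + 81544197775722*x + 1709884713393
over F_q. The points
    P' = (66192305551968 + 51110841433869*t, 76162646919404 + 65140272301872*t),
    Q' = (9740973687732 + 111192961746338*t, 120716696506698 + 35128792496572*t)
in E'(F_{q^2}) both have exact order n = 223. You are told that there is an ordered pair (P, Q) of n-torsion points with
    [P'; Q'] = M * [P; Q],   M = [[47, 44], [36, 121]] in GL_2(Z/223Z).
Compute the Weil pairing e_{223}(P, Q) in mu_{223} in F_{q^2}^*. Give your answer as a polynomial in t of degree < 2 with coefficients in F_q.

65429859653493 + 132233384547957*t

e_{223}(aP+bQ,cP+dQ) = e_{223}(P,Q)^(ad-bc); with (a,b,c,d)=(47,44,36,121) this gives the det-223 law.
det M = 47*121 - 44*36 = 4103 = 89 (mod 223); 89^{-1} = 218 (mod 223).
Build f_{223,P'} and f_{223,Q'} via the 8-bit ladder of 223=11011111_2; evaluate at shifted divisors; quotient in F_{137935473179939^2}.
Result: e(P',Q') = 85356505538238 + 16572292214807*t.
Thus e_{223}(P,Q) = 65429859653493 + 132233384547957*t.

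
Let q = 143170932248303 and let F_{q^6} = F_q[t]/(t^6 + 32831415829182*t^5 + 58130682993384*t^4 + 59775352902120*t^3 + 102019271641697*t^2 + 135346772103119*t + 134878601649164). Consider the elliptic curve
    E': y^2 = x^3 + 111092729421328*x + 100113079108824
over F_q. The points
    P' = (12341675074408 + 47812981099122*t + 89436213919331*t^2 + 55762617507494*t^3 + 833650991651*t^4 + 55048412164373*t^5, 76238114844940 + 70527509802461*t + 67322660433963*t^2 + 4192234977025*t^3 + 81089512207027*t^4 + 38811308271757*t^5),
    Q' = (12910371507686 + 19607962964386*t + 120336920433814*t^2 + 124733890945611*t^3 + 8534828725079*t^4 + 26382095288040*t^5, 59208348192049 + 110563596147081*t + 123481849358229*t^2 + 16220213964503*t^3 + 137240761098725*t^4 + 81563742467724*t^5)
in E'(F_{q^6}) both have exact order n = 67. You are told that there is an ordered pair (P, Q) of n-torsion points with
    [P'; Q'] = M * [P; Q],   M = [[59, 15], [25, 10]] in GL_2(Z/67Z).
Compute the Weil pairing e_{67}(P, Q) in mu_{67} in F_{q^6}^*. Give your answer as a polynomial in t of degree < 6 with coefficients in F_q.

69748938104677 + 127476598380597*t + 74175742159591*t^2 + 63143588500436*t^3 + 127127435408262*t^4 + 2455167628860*t^5

Under M = [[59,15],[25,10]] in GL_2(Z/67), e_{67}(P',Q') = e_{67}(P,Q)^(59*10-15*25 mod 67).
Inverting 14 mod 67: 24. Thus e_{67}(P,Q) = e(P',Q')^{24}.
n = 67 = (1000011)_2 (7 bits, wt 3); accumulate f_{67,P'}(Q'+S)/f_{67,P'}(S) along the 6-step ladder.
The quotient is 1195938476453 + 41633386347581*t + 135294981809162*t^2 + 4875757095304*t^3 + 85630644488368*t^4 + 139216090952852*t^5.
e_{67}(P,Q) = (1195938476453 + 41633386347581*t + 135294981809162*t^2 + 4875757095304*t^3 + 85630644488368*t^4 + 139216090952852*t^5)^{24} = 69748938104677 + 127476598380597*t + 74175742159591*t^2 + 63143588500436*t^3 + 127127435408262*t^4 + 2455167628860*t^5.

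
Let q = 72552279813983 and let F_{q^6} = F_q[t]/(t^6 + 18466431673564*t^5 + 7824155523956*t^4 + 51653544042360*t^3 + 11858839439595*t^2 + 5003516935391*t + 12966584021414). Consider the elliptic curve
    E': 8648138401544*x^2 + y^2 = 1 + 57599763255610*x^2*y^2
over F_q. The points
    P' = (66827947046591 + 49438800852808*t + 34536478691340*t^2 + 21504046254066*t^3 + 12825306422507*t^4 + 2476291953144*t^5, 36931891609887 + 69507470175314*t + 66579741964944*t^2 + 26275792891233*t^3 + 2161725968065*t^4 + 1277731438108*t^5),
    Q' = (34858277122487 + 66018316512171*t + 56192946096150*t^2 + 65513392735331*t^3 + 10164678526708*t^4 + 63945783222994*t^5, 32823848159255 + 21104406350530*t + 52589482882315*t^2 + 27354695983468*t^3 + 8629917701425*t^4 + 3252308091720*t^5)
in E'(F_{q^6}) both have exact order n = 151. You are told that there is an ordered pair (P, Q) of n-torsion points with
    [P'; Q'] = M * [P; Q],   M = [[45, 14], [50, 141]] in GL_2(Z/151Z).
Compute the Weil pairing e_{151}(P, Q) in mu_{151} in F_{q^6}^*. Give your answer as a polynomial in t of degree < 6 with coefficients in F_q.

Under M = [[45,14],[50,141]] in GL_2(Z/151), e_{151}(P',Q') = e_{151}(P,Q)^(45*141-14*50 mod 151).
det M = 45*141 - 14*50 = 5645 = 58 (mod 151); 58^{-1} = 138 (mod 151).
Edwards a_E,d_E -> Montgomery A=51098023798645,B=3417822391251 -> Weierstrass 21624705844840,39618799212814 via alpha=11041316942859,beta=24038233693475.
8-bit Miller (10010111) on E'/F_{72552279813983} with a'=21624705844840, b'=39618799212814: accumulate tangent/chord ratios at Q'+S and P'+S'.
The quotient is 49571612643692 + 38633268560000*t + 15206953792634*t^2 + 66891348678260*t^3 + 42021060114060*t^4 + 45933485417994*t^5.
Finally e_{151}(P,Q) = 25183431028756 + 14899376524085*t + 57089502616162*t^2 + 58840218401247*t^3 + 20824623054151*t^4 + 38525360583182*t^5.

25183431028756 + 14899376524085*t + 57089502616162*t^2 + 58840218401247*t^3 + 20824623054151*t^4 + 38525360583182*t^5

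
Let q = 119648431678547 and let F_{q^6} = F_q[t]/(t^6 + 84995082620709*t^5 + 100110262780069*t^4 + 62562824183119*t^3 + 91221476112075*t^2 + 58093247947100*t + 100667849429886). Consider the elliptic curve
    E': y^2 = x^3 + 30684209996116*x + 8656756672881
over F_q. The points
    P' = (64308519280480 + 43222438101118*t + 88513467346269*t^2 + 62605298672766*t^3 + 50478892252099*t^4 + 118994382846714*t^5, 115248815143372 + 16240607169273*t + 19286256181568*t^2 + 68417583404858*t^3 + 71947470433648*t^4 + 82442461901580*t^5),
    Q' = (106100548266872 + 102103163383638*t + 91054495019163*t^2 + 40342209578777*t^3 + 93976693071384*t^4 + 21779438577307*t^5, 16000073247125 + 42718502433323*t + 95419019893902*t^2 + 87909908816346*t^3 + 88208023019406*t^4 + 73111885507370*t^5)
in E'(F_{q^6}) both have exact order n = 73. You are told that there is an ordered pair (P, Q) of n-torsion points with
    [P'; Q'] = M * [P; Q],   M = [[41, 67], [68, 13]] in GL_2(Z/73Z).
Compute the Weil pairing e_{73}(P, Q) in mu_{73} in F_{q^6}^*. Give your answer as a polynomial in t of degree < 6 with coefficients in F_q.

e_{73} is bilinear + alternating on E[73], so e_{73}(41*P + 67*Q, 68*P + 13*Q) = e_{73}(P,Q)^(41*13-67*68).
det(M) mod 73 = 65; its inverse in (Z/73)^* is 9 (check: 65*9 mod 73 = 1).
7-bit Miller (1001001) on E'/F_{119648431678547} with a'=30684209996116, b'=8656756672881: accumulate tangent/chord ratios at Q'+S and P'+S'.
The quotient is 51745079484335 + 28395751494152*t + 21722764414736*t^2 + 114415948391618*t^3 + 61319501683008*t^4 + 51143250832100*t^5.
Finally e_{73}(P,Q) = 27993991629010 + 35567881305440*t + 37454579785316*t^2 + 43563742811220*t^3 + 83530143768384*t^4 + 103157437444085*t^5.

27993991629010 + 35567881305440*t + 37454579785316*t^2 + 43563742811220*t^3 + 83530143768384*t^4 + 103157437444085*t^5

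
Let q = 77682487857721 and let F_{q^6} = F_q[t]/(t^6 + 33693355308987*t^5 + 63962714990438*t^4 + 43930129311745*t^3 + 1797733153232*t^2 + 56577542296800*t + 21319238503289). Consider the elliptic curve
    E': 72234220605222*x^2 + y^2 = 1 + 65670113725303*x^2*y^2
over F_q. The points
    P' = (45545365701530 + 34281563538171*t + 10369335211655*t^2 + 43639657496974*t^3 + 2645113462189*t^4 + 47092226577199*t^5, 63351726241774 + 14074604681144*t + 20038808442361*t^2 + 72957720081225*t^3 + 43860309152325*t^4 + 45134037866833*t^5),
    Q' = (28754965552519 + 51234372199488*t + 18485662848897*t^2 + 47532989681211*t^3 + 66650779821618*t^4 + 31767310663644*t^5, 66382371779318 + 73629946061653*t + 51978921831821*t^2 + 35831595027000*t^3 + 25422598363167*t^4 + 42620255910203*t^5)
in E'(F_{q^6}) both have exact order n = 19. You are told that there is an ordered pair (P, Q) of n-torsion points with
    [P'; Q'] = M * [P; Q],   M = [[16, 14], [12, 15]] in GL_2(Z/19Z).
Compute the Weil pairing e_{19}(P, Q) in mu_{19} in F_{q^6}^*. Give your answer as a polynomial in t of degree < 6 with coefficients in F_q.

e_{19} is bilinear + alternating on E[19], so e_{19}(16*P + 14*Q, 12*P + 15*Q) = e_{19}(P,Q)^(16*15-14*12).
Inverting 15 mod 19: 14. Thus e_{19}(P,Q) = e(P',Q')^{14}.
Map (x,y)_Ed via u=(1+y)/(1-y), v=(1+y)/((1-y)x) to Montgomery A=36330000813258,B=73143776024865; then to (a',b')=(0,12745096782116).
n = 19 = (10011)_2 (5 bits, wt 3); accumulate f_{19,P'}(Q'+S)/f_{19,P'}(S) along the 4-step ladder.
The quotient is 7658555254076 + 63143628902179*t + 31283353462828*t^2 + 53707910009062*t^3 + 62476904942109*t^4 + 19568062770359*t^5.
Thus e_{19}(P,Q) = 22927849840428 + 45364146942078*t + 75760437988685*t^2 + 31289157324838*t^3 + 57210110074891*t^4 + 60713630321826*t^5.

22927849840428 + 45364146942078*t + 75760437988685*t^2 + 31289157324838*t^3 + 57210110074891*t^4 + 60713630321826*t^5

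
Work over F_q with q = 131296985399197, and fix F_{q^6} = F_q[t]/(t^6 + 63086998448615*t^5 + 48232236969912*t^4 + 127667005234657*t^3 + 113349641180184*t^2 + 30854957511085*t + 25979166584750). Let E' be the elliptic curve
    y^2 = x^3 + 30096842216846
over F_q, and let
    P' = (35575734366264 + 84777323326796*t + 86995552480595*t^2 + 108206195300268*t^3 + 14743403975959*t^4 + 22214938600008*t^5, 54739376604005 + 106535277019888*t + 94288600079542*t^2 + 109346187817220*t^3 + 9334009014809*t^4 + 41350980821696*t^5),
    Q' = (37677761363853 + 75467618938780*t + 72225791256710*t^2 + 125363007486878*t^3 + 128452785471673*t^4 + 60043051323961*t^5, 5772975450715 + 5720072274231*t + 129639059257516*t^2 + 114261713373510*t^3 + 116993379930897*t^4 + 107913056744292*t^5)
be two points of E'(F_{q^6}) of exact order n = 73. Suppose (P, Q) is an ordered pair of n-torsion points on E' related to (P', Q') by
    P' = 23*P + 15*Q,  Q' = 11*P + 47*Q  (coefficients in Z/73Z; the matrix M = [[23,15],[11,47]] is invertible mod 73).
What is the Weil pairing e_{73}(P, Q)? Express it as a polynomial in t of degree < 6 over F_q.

89261273466110 + 108595517075964*t + 44114871636931*t^2 + 99892182914618*t^3 + 125493997045833*t^4 + 107500491448401*t^5

Under M = [[23,15],[11,47]] in GL_2(Z/73), e_{73}(P',Q') = e_{73}(P,Q)^(23*47-15*11 mod 73).
23*47 - 15*11 = 916; reduced mod 73: det = 40, inverse 42.
7-bit Miller (1001001) on E'/F_{131296985399197} with a'=0, b'=30096842216846: accumulate tangent/chord ratios at Q'+S and P'+S'.
Miller gives e_{73}(P',Q') = 72260052161563 + 119806036964803*t + 69225991270151*t^2 + 26754393907645*t^3 + 85540337689938*t^4 + 47792297031310*t^5 in F_{131296985399197^6}.
Finally e_{73}(P,Q) = 89261273466110 + 108595517075964*t + 44114871636931*t^2 + 99892182914618*t^3 + 125493997045833*t^4 + 107500491448401*t^5.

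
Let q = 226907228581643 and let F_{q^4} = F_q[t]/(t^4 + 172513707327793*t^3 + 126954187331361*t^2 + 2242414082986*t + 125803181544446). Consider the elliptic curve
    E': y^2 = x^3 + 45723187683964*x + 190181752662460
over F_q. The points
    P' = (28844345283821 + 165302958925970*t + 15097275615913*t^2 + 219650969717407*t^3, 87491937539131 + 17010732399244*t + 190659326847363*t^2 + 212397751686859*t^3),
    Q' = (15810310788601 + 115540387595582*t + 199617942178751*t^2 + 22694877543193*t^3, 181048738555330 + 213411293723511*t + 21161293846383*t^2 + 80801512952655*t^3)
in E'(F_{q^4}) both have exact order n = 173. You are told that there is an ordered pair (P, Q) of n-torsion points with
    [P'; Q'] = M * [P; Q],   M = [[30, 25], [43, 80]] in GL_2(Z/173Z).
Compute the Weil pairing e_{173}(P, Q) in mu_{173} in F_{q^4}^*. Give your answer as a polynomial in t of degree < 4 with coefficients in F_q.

179312737587609 + 124670350442042*t + 159952184397963*t^2 + 159095842762744*t^3

e_{173}(aP+bQ,cP+dQ) = e_{173}(P,Q)^(ad-bc); with (a,b,c,d)=(30,25,43,80) this gives the det-173 law.
Inverting 114 mod 173: 129. Thus e_{173}(P,Q) = e(P',Q')^{129}.
Run Miller on y^2=x^3+45723187683964*x+190181752662460 over F_{226907228581643}: ladder 10101101 (8 bits); e = f_P(D_Q)/f_Q(D_P).
So e_{173}(P',Q') = 159129640293193 + 83627010286241*t + 94925430749300*t^2 + 147254943922289*t^3.
e_{173}(P,Q) = (159129640293193 + 83627010286241*t + 94925430749300*t^2 + 147254943922289*t^3)^{129} = 179312737587609 + 124670350442042*t + 159952184397963*t^2 + 159095842762744*t^3.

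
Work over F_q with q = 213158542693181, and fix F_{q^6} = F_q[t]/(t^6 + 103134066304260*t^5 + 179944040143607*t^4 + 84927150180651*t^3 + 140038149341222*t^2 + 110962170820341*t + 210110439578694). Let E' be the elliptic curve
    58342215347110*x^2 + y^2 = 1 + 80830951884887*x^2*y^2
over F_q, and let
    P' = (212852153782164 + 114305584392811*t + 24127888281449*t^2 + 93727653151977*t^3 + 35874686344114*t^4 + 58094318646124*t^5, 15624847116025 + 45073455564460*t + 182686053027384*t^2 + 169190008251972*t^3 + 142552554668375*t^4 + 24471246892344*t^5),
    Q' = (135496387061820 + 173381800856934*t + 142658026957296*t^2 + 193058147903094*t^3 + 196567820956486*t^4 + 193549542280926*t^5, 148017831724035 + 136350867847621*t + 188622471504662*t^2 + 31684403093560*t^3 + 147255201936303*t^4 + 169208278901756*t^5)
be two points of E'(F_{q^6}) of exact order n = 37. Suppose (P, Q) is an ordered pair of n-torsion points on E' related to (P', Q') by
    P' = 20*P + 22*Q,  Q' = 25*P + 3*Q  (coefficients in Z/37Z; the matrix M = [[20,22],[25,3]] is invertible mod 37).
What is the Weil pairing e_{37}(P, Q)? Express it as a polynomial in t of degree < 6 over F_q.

The 37-Weil pairing on E[37] over F_{213158542693181} is alternating-bilinear: e_{37}(P',Q') = e_{37}(P,Q)^det(M).
Hence e(P,Q) = e(P',Q')^{4} where 4 = 28^{-1} mod 37.
Map (x,y)_Ed via u=(1+y)/(1-y), v=(1+y)/((1-y)x) to Montgomery A=210101512351499,B=124926156257530; then to (a',b')=(179774013597671,207843551148803).
6-bit Miller (100101) on E'/F_{213158542693181} with a'=179774013597671, b'=207843551148803: accumulate tangent/chord ratios at Q'+S and P'+S'.
The quotient is 26644854955712 + 89240414307778*t + 40195241499083*t^2 + 135838455169727*t^3 + 193613683021746*t^4 + 97344164311048*t^5.
Finally e_{37}(P,Q) = 194273192524285 + 198100370995871*t + 147376799191845*t^2 + 19796129098144*t^3 + 159697312771237*t^4 + 82868179141072*t^5.

194273192524285 + 198100370995871*t + 147376799191845*t^2 + 19796129098144*t^3 + 159697312771237*t^4 + 82868179141072*t^5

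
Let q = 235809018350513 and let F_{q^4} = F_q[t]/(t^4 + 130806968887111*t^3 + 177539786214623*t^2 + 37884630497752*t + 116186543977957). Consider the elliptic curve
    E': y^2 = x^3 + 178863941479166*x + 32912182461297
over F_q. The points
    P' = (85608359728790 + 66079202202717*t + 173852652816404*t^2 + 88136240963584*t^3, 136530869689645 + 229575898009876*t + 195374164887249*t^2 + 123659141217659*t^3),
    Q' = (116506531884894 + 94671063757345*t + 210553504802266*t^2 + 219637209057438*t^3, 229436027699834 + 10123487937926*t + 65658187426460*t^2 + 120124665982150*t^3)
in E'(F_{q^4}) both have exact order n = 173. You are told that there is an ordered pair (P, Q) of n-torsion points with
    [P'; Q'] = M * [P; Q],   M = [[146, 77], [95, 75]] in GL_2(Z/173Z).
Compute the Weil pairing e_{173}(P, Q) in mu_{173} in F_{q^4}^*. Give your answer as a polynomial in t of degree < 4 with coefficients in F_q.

Since e_{173}(P,P)=e_{173}(Q,Q)=1 and e_{173}(Q,P)=e_{173}(P,Q)^{-1}, expanding e_{173}(146*P + 77*Q,95*P + 75*Q) leaves e(P,Q)^det(M).
So e_{173}(P,Q) = e_{173}(P',Q')^{87}, since 2*87 = 1 mod 173.
n = 173 = (10101101)_2 (8 bits, wt 5); accumulate f_{173,P'}(Q'+S)/f_{173,P'}(S) along the 7-step ladder.
Result: e(P',Q') = 179330778801224 + 3841789441728*t + 85713473743643*t^2 + 123393091408157*t^3.
Finally e_{173}(P,Q) = 68590671477328 + 107539607278983*t + 11853768438349*t^2 + 158056691729781*t^3.

68590671477328 + 107539607278983*t + 11853768438349*t^2 + 158056691729781*t^3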